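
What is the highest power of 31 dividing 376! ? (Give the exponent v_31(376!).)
v_31(376!) = 12

Legendre's formula: v_p(n!) = Σ_{k ≥ 1} ⌊n / p^k⌋. For p = 31, n = 376, the terms are:
  ⌊376/31^1⌋ = ⌊376/31⌋ = 12
(the next term ⌊376/31^2⌋ = 0, terminating the sum). Summing: v_31(376!) = 12 = 12.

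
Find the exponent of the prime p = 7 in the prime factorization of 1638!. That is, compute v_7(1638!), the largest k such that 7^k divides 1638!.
v_7(1638!) = 271

Legendre's formula: v_p(n!) = Σ_{k ≥ 1} ⌊n / p^k⌋. For p = 7, n = 1638, the terms are:
  ⌊1638/7^1⌋ = ⌊1638/7⌋ = 234
  ⌊1638/7^2⌋ = ⌊1638/49⌋ = 33
  ⌊1638/7^3⌋ = ⌊1638/343⌋ = 4
(the next term ⌊1638/7^4⌋ = 0, terminating the sum). Summing: v_7(1638!) = 234 + 33 + 4 = 271.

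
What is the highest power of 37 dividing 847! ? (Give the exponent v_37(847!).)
v_37(847!) = 22

Legendre's formula: v_p(n!) = Σ_{k ≥ 1} ⌊n / p^k⌋. For p = 37, n = 847, the terms are:
  ⌊847/37^1⌋ = ⌊847/37⌋ = 22
(the next term ⌊847/37^2⌋ = 0, terminating the sum). Summing: v_37(847!) = 22 = 22.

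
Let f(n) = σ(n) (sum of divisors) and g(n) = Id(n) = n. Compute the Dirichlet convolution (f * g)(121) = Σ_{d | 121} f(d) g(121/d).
(σ * Id)(121) = 386

Divisors of 121: [1, 11, 121]. For each d | 121:
  d = 1: σ(1) · Id(121/1) = 1 · 121 = 121
  d = 11: σ(11) · Id(121/11) = 12 · 11 = 132
  d = 121: σ(121) · Id(121/121) = 133 · 1 = 133
Summing: (σ * Id)(121) = 121 + 132 + 133 = 386.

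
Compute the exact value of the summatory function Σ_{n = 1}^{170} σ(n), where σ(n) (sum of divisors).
Σ_{n ≤ 170} σ(n) = 23862

Compute σ(n) for each 1 ≤ n ≤ 170: σ(1) = 1, σ(2) = 3, σ(3) = 4, σ(4) = 7, σ(5) = 6, σ(6) = 12, σ(7) = 8, σ(8) = 15, σ(9) = 13, σ(10) = 18, σ(11) = 12, σ(12) = 28, σ(13) = 14, σ(14) = 24, σ(15) = 24, σ(16) = 31, σ(17) = 18, σ(18) = 39, σ(19) = 20, σ(20) = 42, σ(21) = 32, σ(22) = 36, σ(23) = 24, σ(24) = 60, σ(25) = 31, σ(26) = 42, σ(27) = 40, σ(28) = 56, σ(29) = 30, σ(30) = 72, σ(31) = 32, σ(32) = 63, σ(33) = 48, σ(34) = 54, σ(35) = 48, σ(36) = 91, σ(37) = 38, σ(38) = 60, σ(39) = 56, σ(40) = 90, σ(41) = 42, σ(42) = 96, σ(43) = 44, σ(44) = 84, σ(45) = 78, σ(46) = 72, σ(47) = 48, σ(48) = 124, σ(49) = 57, σ(50) = 93, σ(51) = 72, σ(52) = 98, σ(53) = 54, σ(54) = 120, σ(55) = 72, σ(56) = 120, σ(57) = 80, σ(58) = 90, σ(59) = 60, σ(60) = 168, σ(61) = 62, σ(62) = 96, σ(63) = 104, σ(64) = 127, σ(65) = 84, σ(66) = 144, σ(67) = 68, σ(68) = 126, σ(69) = 96, σ(70) = 144, σ(71) = 72, σ(72) = 195, σ(73) = 74, σ(74) = 114, σ(75) = 124, σ(76) = 140, σ(77) = 96, σ(78) = 168, σ(79) = 80, σ(80) = 186, σ(81) = 121, σ(82) = 126, σ(83) = 84, σ(84) = 224, σ(85) = 108, σ(86) = 132, σ(87) = 120, σ(88) = 180, σ(89) = 90, σ(90) = 234, σ(91) = 112, σ(92) = 168, σ(93) = 128, σ(94) = 144, σ(95) = 120, σ(96) = 252, σ(97) = 98, σ(98) = 171, σ(99) = 156, σ(100) = 217, σ(101) = 102, σ(102) = 216, σ(103) = 104, σ(104) = 210, σ(105) = 192, σ(106) = 162, σ(107) = 108, σ(108) = 280, σ(109) = 110, σ(110) = 216, σ(111) = 152, σ(112) = 248, σ(113) = 114, σ(114) = 240, σ(115) = 144, σ(116) = 210, σ(117) = 182, σ(118) = 180, σ(119) = 144, σ(120) = 360, σ(121) = 133, σ(122) = 186, σ(123) = 168, σ(124) = 224, σ(125) = 156, σ(126) = 312, σ(127) = 128, σ(128) = 255, σ(129) = 176, σ(130) = 252, σ(131) = 132, σ(132) = 336, σ(133) = 160, σ(134) = 204, σ(135) = 240, σ(136) = 270, σ(137) = 138, σ(138) = 288, σ(139) = 140, σ(140) = 336, σ(141) = 192, σ(142) = 216, σ(143) = 168, σ(144) = 403, σ(145) = 180, σ(146) = 222, σ(147) = 228, σ(148) = 266, σ(149) = 150, σ(150) = 372, σ(151) = 152, σ(152) = 300, σ(153) = 234, σ(154) = 288, σ(155) = 192, σ(156) = 392, σ(157) = 158, σ(158) = 240, σ(159) = 216, σ(160) = 378, σ(161) = 192, σ(162) = 363, σ(163) = 164, σ(164) = 294, σ(165) = 288, σ(166) = 252, σ(167) = 168, σ(168) = 480, σ(169) = 183, σ(170) = 324. Summing all 170 values: 23862. (Average order: Σ_{n ≤ x} σ(n) ~ (π²/12) x². For x = 170, (π²/12)·170² ≈ 23769.30.)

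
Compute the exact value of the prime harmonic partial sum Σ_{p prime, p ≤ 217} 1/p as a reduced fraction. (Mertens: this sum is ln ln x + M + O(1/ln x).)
Σ 1/p = 3215488142498485484492183158345029261034221047849345857469577412562094716564064084247/1645783550795210387735581011435590727981167322669649249414629852197255934130751870910

π(217) = 47, so the primes ≤ 217 are [2, 3, 5, 7, 11, 13, 17, 19, 23, 29, 31, 37, 41, 43, 47, 53, 59, 61, 67, 71, 73, 79, 83, 89, 97, 101, 103, 107, 109, 113, 127, 131, 137, 139, 149, 151, 157, 163, 167, 173, 179, 181, 191, 193, 197, 199, 211]. Summing 1/p over these primes: 3215488142498485484492183158345029261034221047849345857469577412562094716564064084247/1645783550795210387735581011435590727981167322669649249414629852197255934130751870910 ≈ 1.9538. Mertens estimate ln ln(217) + 0.2615 ≈ 1.9442.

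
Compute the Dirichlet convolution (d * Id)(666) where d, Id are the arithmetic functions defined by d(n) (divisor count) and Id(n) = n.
(d * Id)(666) = 2808

Divisors of 666: [1, 2, 3, 6, 9, 18, 37, 74, 111, 222, 333, 666]. For each d | 666:
  d = 1: d(1) · Id(666/1) = 1 · 666 = 666
  d = 2: d(2) · Id(666/2) = 2 · 333 = 666
  d = 3: d(3) · Id(666/3) = 2 · 222 = 444
  d = 6: d(6) · Id(666/6) = 4 · 111 = 444
  d = 9: d(9) · Id(666/9) = 3 · 74 = 222
  d = 18: d(18) · Id(666/18) = 6 · 37 = 222
  d = 37: d(37) · Id(666/37) = 2 · 18 = 36
  d = 74: d(74) · Id(666/74) = 4 · 9 = 36
  d = 111: d(111) · Id(666/111) = 4 · 6 = 24
  d = 222: d(222) · Id(666/222) = 8 · 3 = 24
  d = 333: d(333) · Id(666/333) = 6 · 2 = 12
  d = 666: d(666) · Id(666/666) = 12 · 1 = 12
Summing: (d * Id)(666) = 666 + 666 + 444 + 444 + 222 + 222 + 36 + 36 + 24 + 24 + 12 + 12 = 2808.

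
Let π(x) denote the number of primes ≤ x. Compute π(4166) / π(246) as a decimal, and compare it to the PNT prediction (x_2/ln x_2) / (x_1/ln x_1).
π(4166)/π(246) = 573/53 ≈ 10.8113;  PNT prediction ≈ 11.1861.

π(246) = 53 and π(4166) = 573, so π(4166)/π(246) ≈ 10.8113. The PNT-predicted ratio is (4166/ln(4166)) / (246/ln(246)) ≈ 11.1861. The two agree to within a few percent, as expected.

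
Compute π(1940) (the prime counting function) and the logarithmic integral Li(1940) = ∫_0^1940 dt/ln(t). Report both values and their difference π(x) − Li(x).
π(1940) = 295;  Li(1940) ≈ 306.90;  π(x) − Li(x) ≈ -11.90.

Direct count of primes ≤ 1940 gives π(1940) = 295. Numerical evaluation of the logarithmic integral gives Li(1940) ≈ 306.90. The difference π(x) − Li(x) ≈ -11.90 is typically negative for small/moderate x (Li(x) overestimates), though Littlewood's theorem shows this sign changes infinitely often.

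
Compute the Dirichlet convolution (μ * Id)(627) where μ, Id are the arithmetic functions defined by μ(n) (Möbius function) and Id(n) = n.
(μ * Id)(627) = 360

Divisors of 627: [1, 3, 11, 19, 33, 57, 209, 627]. For each d | 627:
  d = 1: μ(1) · Id(627/1) = 1 · 627 = 627
  d = 3: μ(3) · Id(627/3) = -1 · 209 = -209
  d = 11: μ(11) · Id(627/11) = -1 · 57 = -57
  d = 19: μ(19) · Id(627/19) = -1 · 33 = -33
  d = 33: μ(33) · Id(627/33) = 1 · 19 = 19
  d = 57: μ(57) · Id(627/57) = 1 · 11 = 11
  d = 209: μ(209) · Id(627/209) = 1 · 3 = 3
  d = 627: μ(627) · Id(627/627) = -1 · 1 = -1
Summing: (μ * Id)(627) = 627 + -209 + -57 + -33 + 19 + 11 + 3 + -1 = 360.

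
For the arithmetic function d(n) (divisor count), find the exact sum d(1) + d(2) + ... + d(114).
Σ_{n ≤ 114} d(n) = 562

Compute d(n) for each 1 ≤ n ≤ 114: d(1) = 1, d(2) = 2, d(3) = 2, d(4) = 3, d(5) = 2, d(6) = 4, d(7) = 2, d(8) = 4, d(9) = 3, d(10) = 4, d(11) = 2, d(12) = 6, d(13) = 2, d(14) = 4, d(15) = 4, d(16) = 5, d(17) = 2, d(18) = 6, d(19) = 2, d(20) = 6, d(21) = 4, d(22) = 4, d(23) = 2, d(24) = 8, d(25) = 3, d(26) = 4, d(27) = 4, d(28) = 6, d(29) = 2, d(30) = 8, d(31) = 2, d(32) = 6, d(33) = 4, d(34) = 4, d(35) = 4, d(36) = 9, d(37) = 2, d(38) = 4, d(39) = 4, d(40) = 8, d(41) = 2, d(42) = 8, d(43) = 2, d(44) = 6, d(45) = 6, d(46) = 4, d(47) = 2, d(48) = 10, d(49) = 3, d(50) = 6, d(51) = 4, d(52) = 6, d(53) = 2, d(54) = 8, d(55) = 4, d(56) = 8, d(57) = 4, d(58) = 4, d(59) = 2, d(60) = 12, d(61) = 2, d(62) = 4, d(63) = 6, d(64) = 7, d(65) = 4, d(66) = 8, d(67) = 2, d(68) = 6, d(69) = 4, d(70) = 8, d(71) = 2, d(72) = 12, d(73) = 2, d(74) = 4, d(75) = 6, d(76) = 6, d(77) = 4, d(78) = 8, d(79) = 2, d(80) = 10, d(81) = 5, d(82) = 4, d(83) = 2, d(84) = 12, d(85) = 4, d(86) = 4, d(87) = 4, d(88) = 8, d(89) = 2, d(90) = 12, d(91) = 4, d(92) = 6, d(93) = 4, d(94) = 4, d(95) = 4, d(96) = 12, d(97) = 2, d(98) = 6, d(99) = 6, d(100) = 9, d(101) = 2, d(102) = 8, d(103) = 2, d(104) = 8, d(105) = 8, d(106) = 4, d(107) = 2, d(108) = 12, d(109) = 2, d(110) = 8, d(111) = 4, d(112) = 10, d(113) = 2, d(114) = 8. Summing all 114 values: 562. (Dirichlet's divisor formula: Σ_{n ≤ x} d(n) = x ln(x) + (2γ − 1) x + O(√x). For x = 114, the asymptotic estimate is ≈ 557.53.)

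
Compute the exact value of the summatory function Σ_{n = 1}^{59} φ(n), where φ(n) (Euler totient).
Σ_{n ≤ 59} φ(n) = 1086

Compute φ(n) for each 1 ≤ n ≤ 59: φ(1) = 1, φ(2) = 1, φ(3) = 2, φ(4) = 2, φ(5) = 4, φ(6) = 2, φ(7) = 6, φ(8) = 4, φ(9) = 6, φ(10) = 4, φ(11) = 10, φ(12) = 4, φ(13) = 12, φ(14) = 6, φ(15) = 8, φ(16) = 8, φ(17) = 16, φ(18) = 6, φ(19) = 18, φ(20) = 8, φ(21) = 12, φ(22) = 10, φ(23) = 22, φ(24) = 8, φ(25) = 20, φ(26) = 12, φ(27) = 18, φ(28) = 12, φ(29) = 28, φ(30) = 8, φ(31) = 30, φ(32) = 16, φ(33) = 20, φ(34) = 16, φ(35) = 24, φ(36) = 12, φ(37) = 36, φ(38) = 18, φ(39) = 24, φ(40) = 16, φ(41) = 40, φ(42) = 12, φ(43) = 42, φ(44) = 20, φ(45) = 24, φ(46) = 22, φ(47) = 46, φ(48) = 16, φ(49) = 42, φ(50) = 20, φ(51) = 32, φ(52) = 24, φ(53) = 52, φ(54) = 18, φ(55) = 40, φ(56) = 24, φ(57) = 36, φ(58) = 28, φ(59) = 58. Summing all 59 values: 1086. (Average order: Σ_{n ≤ x} φ(n) ~ (3/π²) x². For x = 59, (3/π²)·59² ≈ 1058.10.)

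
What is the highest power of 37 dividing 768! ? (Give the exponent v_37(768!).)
v_37(768!) = 20

Legendre's formula: v_p(n!) = Σ_{k ≥ 1} ⌊n / p^k⌋. For p = 37, n = 768, the terms are:
  ⌊768/37^1⌋ = ⌊768/37⌋ = 20
(the next term ⌊768/37^2⌋ = 0, terminating the sum). Summing: v_37(768!) = 20 = 20.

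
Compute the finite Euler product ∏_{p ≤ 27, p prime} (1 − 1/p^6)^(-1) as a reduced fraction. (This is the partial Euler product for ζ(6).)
∏ = 7921457489978054880231124911875/7786417203783354362865572118528

The primes p ≤ 27 are [2, 3, 5, 7, 11, 13, 17, 19, 23]. For each prime, (1 − 1/p^6)^(-1) = p^6 / (p^6 − 1). The product is (1 − 1/2^6)^(-1), (1 − 1/3^6)^(-1), (1 − 1/5^6)^(-1), (1 − 1/7^6)^(-1), (1 − 1/11^6)^(-1), (1 − 1/13^6)^(-1), (1 − 1/17^6)^(-1), (1 − 1/19^6)^(-1), (1 − 1/23^6)^(-1) = ∏ p^6 / (p^6 − 1) = 7921457489978054880231124911875/7786417203783354362865572118528.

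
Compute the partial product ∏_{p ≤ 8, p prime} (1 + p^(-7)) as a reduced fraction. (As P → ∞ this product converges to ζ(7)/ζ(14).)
∏ = 31528037707363/31268898281250

The primes p ≤ 8 are [2, 3, 5, 7]. For each, (1 + 1/p^7) = (p^7 + 1)/p^7. Multiplying these fractions over p ∈ [2, 3, 5, 7] gives 31528037707363/31268898281250. (In the limit P → ∞ this tends to ζ(7)/ζ(14).)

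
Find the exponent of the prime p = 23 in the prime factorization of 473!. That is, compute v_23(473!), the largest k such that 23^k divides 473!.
v_23(473!) = 20

Legendre's formula: v_p(n!) = Σ_{k ≥ 1} ⌊n / p^k⌋. For p = 23, n = 473, the terms are:
  ⌊473/23^1⌋ = ⌊473/23⌋ = 20
(the next term ⌊473/23^2⌋ = 0, terminating the sum). Summing: v_23(473!) = 20 = 20.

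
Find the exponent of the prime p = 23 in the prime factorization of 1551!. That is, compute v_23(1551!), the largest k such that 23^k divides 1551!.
v_23(1551!) = 69

Legendre's formula: v_p(n!) = Σ_{k ≥ 1} ⌊n / p^k⌋. For p = 23, n = 1551, the terms are:
  ⌊1551/23^1⌋ = ⌊1551/23⌋ = 67
  ⌊1551/23^2⌋ = ⌊1551/529⌋ = 2
(the next term ⌊1551/23^3⌋ = 0, terminating the sum). Summing: v_23(1551!) = 67 + 2 = 69.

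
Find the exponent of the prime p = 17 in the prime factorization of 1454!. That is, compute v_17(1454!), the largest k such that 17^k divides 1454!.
v_17(1454!) = 90

Legendre's formula: v_p(n!) = Σ_{k ≥ 1} ⌊n / p^k⌋. For p = 17, n = 1454, the terms are:
  ⌊1454/17^1⌋ = ⌊1454/17⌋ = 85
  ⌊1454/17^2⌋ = ⌊1454/289⌋ = 5
(the next term ⌊1454/17^3⌋ = 0, terminating the sum). Summing: v_17(1454!) = 85 + 5 = 90.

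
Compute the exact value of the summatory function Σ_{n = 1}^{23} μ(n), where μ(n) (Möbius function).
Σ_{n ≤ 23} μ(n) = -2

Compute μ(n) for each 1 ≤ n ≤ 23: μ(1) = 1, μ(2) = -1, μ(3) = -1, μ(4) = 0, μ(5) = -1, μ(6) = 1, μ(7) = -1, μ(8) = 0, μ(9) = 0, μ(10) = 1, μ(11) = -1, μ(12) = 0, μ(13) = -1, μ(14) = 1, μ(15) = 1, μ(16) = 0, μ(17) = -1, μ(18) = 0, μ(19) = -1, μ(20) = 0, μ(21) = 1, μ(22) = 1, μ(23) = -1. Summing all 23 values: -2. (Mertens function M(x) = Σ_{n ≤ x} μ(n); on average M(x) should be small (PNT ⟺ M(x) = o(x)).)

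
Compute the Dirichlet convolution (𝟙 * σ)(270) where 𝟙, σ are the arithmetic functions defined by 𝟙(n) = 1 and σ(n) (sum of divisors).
(𝟙 * σ)(270) = 1624

Divisors of 270: [1, 2, 3, 5, 6, 9, 10, 15, 18, 27, 30, 45, 54, 90, 135, 270]. For each d | 270:
  d = 1: 𝟙(1) · σ(270/1) = 1 · 720 = 720
  d = 2: 𝟙(2) · σ(270/2) = 1 · 240 = 240
  d = 3: 𝟙(3) · σ(270/3) = 1 · 234 = 234
  d = 5: 𝟙(5) · σ(270/5) = 1 · 120 = 120
  d = 6: 𝟙(6) · σ(270/6) = 1 · 78 = 78
  d = 9: 𝟙(9) · σ(270/9) = 1 · 72 = 72
  d = 10: 𝟙(10) · σ(270/10) = 1 · 40 = 40
  d = 15: 𝟙(15) · σ(270/15) = 1 · 39 = 39
  d = 18: 𝟙(18) · σ(270/18) = 1 · 24 = 24
  d = 27: 𝟙(27) · σ(270/27) = 1 · 18 = 18
  d = 30: 𝟙(30) · σ(270/30) = 1 · 13 = 13
  d = 45: 𝟙(45) · σ(270/45) = 1 · 12 = 12
  d = 54: 𝟙(54) · σ(270/54) = 1 · 6 = 6
  d = 90: 𝟙(90) · σ(270/90) = 1 · 4 = 4
  d = 135: 𝟙(135) · σ(270/135) = 1 · 3 = 3
  d = 270: 𝟙(270) · σ(270/270) = 1 · 1 = 1
Summing: (𝟙 * σ)(270) = 720 + 240 + 234 + 120 + 78 + 72 + 40 + 39 + 24 + 18 + 13 + 12 + 6 + 4 + 3 + 1 = 1624.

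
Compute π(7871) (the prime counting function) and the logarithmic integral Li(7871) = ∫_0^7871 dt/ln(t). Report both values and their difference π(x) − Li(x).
π(7871) = 993;  Li(7871) ≈ 1012.05;  π(x) − Li(x) ≈ -19.05.

Direct count of primes ≤ 7871 gives π(7871) = 993. Numerical evaluation of the logarithmic integral gives Li(7871) ≈ 1012.05. The difference π(x) − Li(x) ≈ -19.05 is typically negative for small/moderate x (Li(x) overestimates), though Littlewood's theorem shows this sign changes infinitely often.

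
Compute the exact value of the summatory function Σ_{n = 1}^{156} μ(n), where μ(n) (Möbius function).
Σ_{n ≤ 156} μ(n) = -1

Compute μ(n) for each 1 ≤ n ≤ 156: μ(1) = 1, μ(2) = -1, μ(3) = -1, μ(4) = 0, μ(5) = -1, μ(6) = 1, μ(7) = -1, μ(8) = 0, μ(9) = 0, μ(10) = 1, μ(11) = -1, μ(12) = 0, μ(13) = -1, μ(14) = 1, μ(15) = 1, μ(16) = 0, μ(17) = -1, μ(18) = 0, μ(19) = -1, μ(20) = 0, μ(21) = 1, μ(22) = 1, μ(23) = -1, μ(24) = 0, μ(25) = 0, μ(26) = 1, μ(27) = 0, μ(28) = 0, μ(29) = -1, μ(30) = -1, μ(31) = -1, μ(32) = 0, μ(33) = 1, μ(34) = 1, μ(35) = 1, μ(36) = 0, μ(37) = -1, μ(38) = 1, μ(39) = 1, μ(40) = 0, μ(41) = -1, μ(42) = -1, μ(43) = -1, μ(44) = 0, μ(45) = 0, μ(46) = 1, μ(47) = -1, μ(48) = 0, μ(49) = 0, μ(50) = 0, μ(51) = 1, μ(52) = 0, μ(53) = -1, μ(54) = 0, μ(55) = 1, μ(56) = 0, μ(57) = 1, μ(58) = 1, μ(59) = -1, μ(60) = 0, μ(61) = -1, μ(62) = 1, μ(63) = 0, μ(64) = 0, μ(65) = 1, μ(66) = -1, μ(67) = -1, μ(68) = 0, μ(69) = 1, μ(70) = -1, μ(71) = -1, μ(72) = 0, μ(73) = -1, μ(74) = 1, μ(75) = 0, μ(76) = 0, μ(77) = 1, μ(78) = -1, μ(79) = -1, μ(80) = 0, μ(81) = 0, μ(82) = 1, μ(83) = -1, μ(84) = 0, μ(85) = 1, μ(86) = 1, μ(87) = 1, μ(88) = 0, μ(89) = -1, μ(90) = 0, μ(91) = 1, μ(92) = 0, μ(93) = 1, μ(94) = 1, μ(95) = 1, μ(96) = 0, μ(97) = -1, μ(98) = 0, μ(99) = 0, μ(100) = 0, μ(101) = -1, μ(102) = -1, μ(103) = -1, μ(104) = 0, μ(105) = -1, μ(106) = 1, μ(107) = -1, μ(108) = 0, μ(109) = -1, μ(110) = -1, μ(111) = 1, μ(112) = 0, μ(113) = -1, μ(114) = -1, μ(115) = 1, μ(116) = 0, μ(117) = 0, μ(118) = 1, μ(119) = 1, μ(120) = 0, μ(121) = 0, μ(122) = 1, μ(123) = 1, μ(124) = 0, μ(125) = 0, μ(126) = 0, μ(127) = -1, μ(128) = 0, μ(129) = 1, μ(130) = -1, μ(131) = -1, μ(132) = 0, μ(133) = 1, μ(134) = 1, μ(135) = 0, μ(136) = 0, μ(137) = -1, μ(138) = -1, μ(139) = -1, μ(140) = 0, μ(141) = 1, μ(142) = 1, μ(143) = 1, μ(144) = 0, μ(145) = 1, μ(146) = 1, μ(147) = 0, μ(148) = 0, μ(149) = -1, μ(150) = 0, μ(151) = -1, μ(152) = 0, μ(153) = 0, μ(154) = -1, μ(155) = 1, μ(156) = 0. Summing all 156 values: -1. (Mertens function M(x) = Σ_{n ≤ x} μ(n); on average M(x) should be small (PNT ⟺ M(x) = o(x)).)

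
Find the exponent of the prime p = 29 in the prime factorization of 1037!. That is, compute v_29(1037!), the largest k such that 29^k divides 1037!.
v_29(1037!) = 36

Legendre's formula: v_p(n!) = Σ_{k ≥ 1} ⌊n / p^k⌋. For p = 29, n = 1037, the terms are:
  ⌊1037/29^1⌋ = ⌊1037/29⌋ = 35
  ⌊1037/29^2⌋ = ⌊1037/841⌋ = 1
(the next term ⌊1037/29^3⌋ = 0, terminating the sum). Summing: v_29(1037!) = 35 + 1 = 36.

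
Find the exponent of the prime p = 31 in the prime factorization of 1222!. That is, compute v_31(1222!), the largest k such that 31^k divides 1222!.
v_31(1222!) = 40

Legendre's formula: v_p(n!) = Σ_{k ≥ 1} ⌊n / p^k⌋. For p = 31, n = 1222, the terms are:
  ⌊1222/31^1⌋ = ⌊1222/31⌋ = 39
  ⌊1222/31^2⌋ = ⌊1222/961⌋ = 1
(the next term ⌊1222/31^3⌋ = 0, terminating the sum). Summing: v_31(1222!) = 39 + 1 = 40.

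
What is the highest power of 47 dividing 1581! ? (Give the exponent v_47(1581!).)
v_47(1581!) = 33

Legendre's formula: v_p(n!) = Σ_{k ≥ 1} ⌊n / p^k⌋. For p = 47, n = 1581, the terms are:
  ⌊1581/47^1⌋ = ⌊1581/47⌋ = 33
(the next term ⌊1581/47^2⌋ = 0, terminating the sum). Summing: v_47(1581!) = 33 = 33.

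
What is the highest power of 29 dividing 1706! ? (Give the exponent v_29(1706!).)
v_29(1706!) = 60

Legendre's formula: v_p(n!) = Σ_{k ≥ 1} ⌊n / p^k⌋. For p = 29, n = 1706, the terms are:
  ⌊1706/29^1⌋ = ⌊1706/29⌋ = 58
  ⌊1706/29^2⌋ = ⌊1706/841⌋ = 2
(the next term ⌊1706/29^3⌋ = 0, terminating the sum). Summing: v_29(1706!) = 58 + 2 = 60.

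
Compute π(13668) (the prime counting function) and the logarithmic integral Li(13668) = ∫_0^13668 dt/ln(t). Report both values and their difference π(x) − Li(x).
π(13668) = 1613;  Li(13668) ≈ 1637.44;  π(x) − Li(x) ≈ -24.44.

Direct count of primes ≤ 13668 gives π(13668) = 1613. Numerical evaluation of the logarithmic integral gives Li(13668) ≈ 1637.44. The difference π(x) − Li(x) ≈ -24.44 is typically negative for small/moderate x (Li(x) overestimates), though Littlewood's theorem shows this sign changes infinitely often.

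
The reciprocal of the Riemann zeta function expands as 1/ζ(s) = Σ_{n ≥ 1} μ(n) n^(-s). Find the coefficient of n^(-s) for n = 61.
μ(61) = -1

Factor n = 61 = 61. μ(n) = 0 if any exponent ≥ 2 (not squarefree); otherwise μ(n) = (−1)^{ω(n)} where ω(n) is the number of distinct prime factors. Applying: μ(61) = -1.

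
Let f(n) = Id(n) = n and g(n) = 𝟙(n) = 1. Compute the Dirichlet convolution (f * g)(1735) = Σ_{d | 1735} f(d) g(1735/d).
(Id * 𝟙)(1735) = 2088

Divisors of 1735: [1, 5, 347, 1735]. For each d | 1735:
  d = 1: Id(1) · 𝟙(1735/1) = 1 · 1 = 1
  d = 5: Id(5) · 𝟙(1735/5) = 5 · 1 = 5
  d = 347: Id(347) · 𝟙(1735/347) = 347 · 1 = 347
  d = 1735: Id(1735) · 𝟙(1735/1735) = 1735 · 1 = 1735
Summing: (Id * 𝟙)(1735) = 1 + 5 + 347 + 1735 = 2088.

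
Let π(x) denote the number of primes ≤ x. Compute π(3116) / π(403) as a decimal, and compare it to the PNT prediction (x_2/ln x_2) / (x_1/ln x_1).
π(3116)/π(403) = 443/79 ≈ 5.6076;  PNT prediction ≈ 5.7660.

π(403) = 79 and π(3116) = 443, so π(3116)/π(403) ≈ 5.6076. The PNT-predicted ratio is (3116/ln(3116)) / (403/ln(403)) ≈ 5.7660. The two agree to within a few percent, as expected.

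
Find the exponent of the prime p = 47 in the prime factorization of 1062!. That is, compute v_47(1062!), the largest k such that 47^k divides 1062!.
v_47(1062!) = 22

Legendre's formula: v_p(n!) = Σ_{k ≥ 1} ⌊n / p^k⌋. For p = 47, n = 1062, the terms are:
  ⌊1062/47^1⌋ = ⌊1062/47⌋ = 22
(the next term ⌊1062/47^2⌋ = 0, terminating the sum). Summing: v_47(1062!) = 22 = 22.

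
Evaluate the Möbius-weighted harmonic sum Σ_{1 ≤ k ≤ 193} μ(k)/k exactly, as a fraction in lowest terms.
Σ μ(k)/k = -108331500605437710950785418534567110833343304074627982892699160353081840668/5235852010307657411589875040665398779019326387416343637163262528826681857165

Values of μ(k) for 1 ≤ k ≤ 193: μ(1) = 1, μ(2) = -1, μ(3) = -1, μ(5) = -1, μ(6) = 1, μ(7) = -1, μ(10) = 1, μ(11) = -1, μ(13) = -1, μ(14) = 1, μ(15) = 1, μ(17) = -1, μ(19) = -1, μ(21) = 1, μ(22) = 1, μ(23) = -1, μ(26) = 1, μ(29) = -1, μ(30) = -1, μ(31) = -1, μ(33) = 1, μ(34) = 1, μ(35) = 1, μ(37) = -1, μ(38) = 1, μ(39) = 1, μ(41) = -1, μ(42) = -1, μ(43) = -1, μ(46) = 1, μ(47) = -1, μ(51) = 1, μ(53) = -1, μ(55) = 1, μ(57) = 1, μ(58) = 1, μ(59) = -1, μ(61) = -1, μ(62) = 1, μ(65) = 1, μ(66) = -1, μ(67) = -1, μ(69) = 1, μ(70) = -1, μ(71) = -1, μ(73) = -1, μ(74) = 1, μ(77) = 1, μ(78) = -1, μ(79) = -1, μ(82) = 1, μ(83) = -1, μ(85) = 1, μ(86) = 1, μ(87) = 1, μ(89) = -1, μ(91) = 1, μ(93) = 1, μ(94) = 1, μ(95) = 1, μ(97) = -1, μ(101) = -1, μ(102) = -1, μ(103) = -1, μ(105) = -1, μ(106) = 1, μ(107) = -1, μ(109) = -1, μ(110) = -1, μ(111) = 1, μ(113) = -1, μ(114) = -1, μ(115) = 1, μ(118) = 1, μ(119) = 1, μ(122) = 1, μ(123) = 1, μ(127) = -1, μ(129) = 1, μ(130) = -1, μ(131) = -1, μ(133) = 1, μ(134) = 1, μ(137) = -1, μ(138) = -1, μ(139) = -1, μ(141) = 1, μ(142) = 1, μ(143) = 1, μ(145) = 1, μ(146) = 1, μ(149) = -1, μ(151) = -1, μ(154) = -1, μ(155) = 1, μ(157) = -1, μ(158) = 1, μ(159) = 1, μ(161) = 1, μ(163) = -1, μ(165) = -1, μ(166) = 1, μ(167) = -1, μ(170) = -1, μ(173) = -1, μ(174) = -1, μ(177) = 1, μ(178) = 1, μ(179) = -1, μ(181) = -1, μ(182) = -1, μ(183) = 1, μ(185) = 1, μ(186) = -1, μ(187) = 1, μ(190) = -1, μ(191) = -1, μ(193) = -1, with μ = 0 on non-squarefree integers. Summing μ(k)/k for k where μ(k) ≠ 0 gives -108331500605437710950785418534567110833343304074627982892699160353081840668/5235852010307657411589875040665398779019326387416343637163262528826681857165 ≈ -0.0207. (PNT ⟺ this sum → 0 as n → ∞.)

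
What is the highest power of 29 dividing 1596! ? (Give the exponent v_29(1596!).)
v_29(1596!) = 56

Legendre's formula: v_p(n!) = Σ_{k ≥ 1} ⌊n / p^k⌋. For p = 29, n = 1596, the terms are:
  ⌊1596/29^1⌋ = ⌊1596/29⌋ = 55
  ⌊1596/29^2⌋ = ⌊1596/841⌋ = 1
(the next term ⌊1596/29^3⌋ = 0, terminating the sum). Summing: v_29(1596!) = 55 + 1 = 56.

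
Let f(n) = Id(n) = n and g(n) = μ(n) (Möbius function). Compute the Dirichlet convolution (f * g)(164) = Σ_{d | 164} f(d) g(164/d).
(Id * μ)(164) = 80

Divisors of 164: [1, 2, 4, 41, 82, 164]. For each d | 164:
  d = 1: Id(1) · μ(164/1) = 1 · 0 = 0
  d = 2: Id(2) · μ(164/2) = 2 · 1 = 2
  d = 4: Id(4) · μ(164/4) = 4 · -1 = -4
  d = 41: Id(41) · μ(164/41) = 41 · 0 = 0
  d = 82: Id(82) · μ(164/82) = 82 · -1 = -82
  d = 164: Id(164) · μ(164/164) = 164 · 1 = 164
Summing: (Id * μ)(164) = 0 + 2 + -4 + 0 + -82 + 164 = 80.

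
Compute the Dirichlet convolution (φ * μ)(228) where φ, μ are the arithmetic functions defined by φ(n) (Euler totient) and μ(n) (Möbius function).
(φ * μ)(228) = 17

Divisors of 228: [1, 2, 3, 4, 6, 12, 19, 38, 57, 76, 114, 228]. For each d | 228:
  d = 1: φ(1) · μ(228/1) = 1 · 0 = 0
  d = 2: φ(2) · μ(228/2) = 1 · -1 = -1
  d = 3: φ(3) · μ(228/3) = 2 · 0 = 0
  d = 4: φ(4) · μ(228/4) = 2 · 1 = 2
  d = 6: φ(6) · μ(228/6) = 2 · 1 = 2
  d = 12: φ(12) · μ(228/12) = 4 · -1 = -4
  d = 19: φ(19) · μ(228/19) = 18 · 0 = 0
  d = 38: φ(38) · μ(228/38) = 18 · 1 = 18
  d = 57: φ(57) · μ(228/57) = 36 · 0 = 0
  d = 76: φ(76) · μ(228/76) = 36 · -1 = -36
  d = 114: φ(114) · μ(228/114) = 36 · -1 = -36
  d = 228: φ(228) · μ(228/228) = 72 · 1 = 72
Summing: (φ * μ)(228) = 0 + -1 + 0 + 2 + 2 + -4 + 0 + 18 + 0 + -36 + -36 + 72 = 17.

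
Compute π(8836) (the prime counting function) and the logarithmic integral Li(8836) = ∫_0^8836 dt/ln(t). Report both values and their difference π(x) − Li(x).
π(8836) = 1100;  Li(8836) ≈ 1118.92;  π(x) − Li(x) ≈ -18.92.

Direct count of primes ≤ 8836 gives π(8836) = 1100. Numerical evaluation of the logarithmic integral gives Li(8836) ≈ 1118.92. The difference π(x) − Li(x) ≈ -18.92 is typically negative for small/moderate x (Li(x) overestimates), though Littlewood's theorem shows this sign changes infinitely often.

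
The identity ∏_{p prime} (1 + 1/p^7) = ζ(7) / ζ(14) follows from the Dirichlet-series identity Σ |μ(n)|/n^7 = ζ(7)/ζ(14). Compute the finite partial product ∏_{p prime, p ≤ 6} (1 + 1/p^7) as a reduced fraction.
∏ = 306266941/303750000

The primes p ≤ 6 are [2, 3, 5]. For each, (1 + 1/p^7) = (p^7 + 1)/p^7. Multiplying these fractions over p ∈ [2, 3, 5] gives 306266941/303750000. (In the limit P → ∞ this tends to ζ(7)/ζ(14).)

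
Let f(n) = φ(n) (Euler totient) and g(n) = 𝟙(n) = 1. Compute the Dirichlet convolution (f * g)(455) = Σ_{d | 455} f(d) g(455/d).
(φ * 𝟙)(455) = 455

Divisors of 455: [1, 5, 7, 13, 35, 65, 91, 455]. For each d | 455:
  d = 1: φ(1) · 𝟙(455/1) = 1 · 1 = 1
  d = 5: φ(5) · 𝟙(455/5) = 4 · 1 = 4
  d = 7: φ(7) · 𝟙(455/7) = 6 · 1 = 6
  d = 13: φ(13) · 𝟙(455/13) = 12 · 1 = 12
  d = 35: φ(35) · 𝟙(455/35) = 24 · 1 = 24
  d = 65: φ(65) · 𝟙(455/65) = 48 · 1 = 48
  d = 91: φ(91) · 𝟙(455/91) = 72 · 1 = 72
  d = 455: φ(455) · 𝟙(455/455) = 288 · 1 = 288
Summing: (φ * 𝟙)(455) = 1 + 4 + 6 + 12 + 24 + 48 + 72 + 288 = 455.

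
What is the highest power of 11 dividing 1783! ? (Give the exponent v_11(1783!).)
v_11(1783!) = 177

Legendre's formula: v_p(n!) = Σ_{k ≥ 1} ⌊n / p^k⌋. For p = 11, n = 1783, the terms are:
  ⌊1783/11^1⌋ = ⌊1783/11⌋ = 162
  ⌊1783/11^2⌋ = ⌊1783/121⌋ = 14
  ⌊1783/11^3⌋ = ⌊1783/1331⌋ = 1
(the next term ⌊1783/11^4⌋ = 0, terminating the sum). Summing: v_11(1783!) = 162 + 14 + 1 = 177.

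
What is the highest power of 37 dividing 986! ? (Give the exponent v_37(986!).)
v_37(986!) = 26

Legendre's formula: v_p(n!) = Σ_{k ≥ 1} ⌊n / p^k⌋. For p = 37, n = 986, the terms are:
  ⌊986/37^1⌋ = ⌊986/37⌋ = 26
(the next term ⌊986/37^2⌋ = 0, terminating the sum). Summing: v_37(986!) = 26 = 26.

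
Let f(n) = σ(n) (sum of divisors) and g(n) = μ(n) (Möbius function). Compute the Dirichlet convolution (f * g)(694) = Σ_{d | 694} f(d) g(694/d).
(σ * μ)(694) = 694

Divisors of 694: [1, 2, 347, 694]. For each d | 694:
  d = 1: σ(1) · μ(694/1) = 1 · 1 = 1
  d = 2: σ(2) · μ(694/2) = 3 · -1 = -3
  d = 347: σ(347) · μ(694/347) = 348 · -1 = -348
  d = 694: σ(694) · μ(694/694) = 1044 · 1 = 1044
Summing: (σ * μ)(694) = 1 + -3 + -348 + 1044 = 694.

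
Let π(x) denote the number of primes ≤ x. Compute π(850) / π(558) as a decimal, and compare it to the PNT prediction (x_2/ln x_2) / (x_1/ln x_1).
π(850)/π(558) = 146/102 ≈ 1.4314;  PNT prediction ≈ 1.4282.

π(558) = 102 and π(850) = 146, so π(850)/π(558) ≈ 1.4314. The PNT-predicted ratio is (850/ln(850)) / (558/ln(558)) ≈ 1.4282. The two agree to within a few percent, as expected.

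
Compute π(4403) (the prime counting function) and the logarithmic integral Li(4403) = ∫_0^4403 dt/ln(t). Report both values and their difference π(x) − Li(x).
π(4403) = 599;  Li(4403) ≈ 613.67;  π(x) − Li(x) ≈ -14.67.

Direct count of primes ≤ 4403 gives π(4403) = 599. Numerical evaluation of the logarithmic integral gives Li(4403) ≈ 613.67. The difference π(x) − Li(x) ≈ -14.67 is typically negative for small/moderate x (Li(x) overestimates), though Littlewood's theorem shows this sign changes infinitely often.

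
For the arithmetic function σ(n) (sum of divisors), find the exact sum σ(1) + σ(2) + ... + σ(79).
Σ_{n ≤ 79} σ(n) = 5128

Compute σ(n) for each 1 ≤ n ≤ 79: σ(1) = 1, σ(2) = 3, σ(3) = 4, σ(4) = 7, σ(5) = 6, σ(6) = 12, σ(7) = 8, σ(8) = 15, σ(9) = 13, σ(10) = 18, σ(11) = 12, σ(12) = 28, σ(13) = 14, σ(14) = 24, σ(15) = 24, σ(16) = 31, σ(17) = 18, σ(18) = 39, σ(19) = 20, σ(20) = 42, σ(21) = 32, σ(22) = 36, σ(23) = 24, σ(24) = 60, σ(25) = 31, σ(26) = 42, σ(27) = 40, σ(28) = 56, σ(29) = 30, σ(30) = 72, σ(31) = 32, σ(32) = 63, σ(33) = 48, σ(34) = 54, σ(35) = 48, σ(36) = 91, σ(37) = 38, σ(38) = 60, σ(39) = 56, σ(40) = 90, σ(41) = 42, σ(42) = 96, σ(43) = 44, σ(44) = 84, σ(45) = 78, σ(46) = 72, σ(47) = 48, σ(48) = 124, σ(49) = 57, σ(50) = 93, σ(51) = 72, σ(52) = 98, σ(53) = 54, σ(54) = 120, σ(55) = 72, σ(56) = 120, σ(57) = 80, σ(58) = 90, σ(59) = 60, σ(60) = 168, σ(61) = 62, σ(62) = 96, σ(63) = 104, σ(64) = 127, σ(65) = 84, σ(66) = 144, σ(67) = 68, σ(68) = 126, σ(69) = 96, σ(70) = 144, σ(71) = 72, σ(72) = 195, σ(73) = 74, σ(74) = 114, σ(75) = 124, σ(76) = 140, σ(77) = 96, σ(78) = 168, σ(79) = 80. Summing all 79 values: 5128. (Average order: Σ_{n ≤ x} σ(n) ~ (π²/12) x². For x = 79, (π²/12)·79² ≈ 5133.02.)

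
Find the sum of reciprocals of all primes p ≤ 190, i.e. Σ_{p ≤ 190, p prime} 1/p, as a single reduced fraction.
Σ 1/p = 10408867916382550633331528920459565913027063402071390584941986323453055203/5397346292805549782720214077673687806275517530364350655459511599582614290

π(190) = 42, so the primes ≤ 190 are [2, 3, 5, 7, 11, 13, 17, 19, 23, 29, 31, 37, 41, 43, 47, 53, 59, 61, 67, 71, 73, 79, 83, 89, 97, 101, 103, 107, 109, 113, 127, 131, 137, 139, 149, 151, 157, 163, 167, 173, 179, 181]. Summing 1/p over these primes: 10408867916382550633331528920459565913027063402071390584941986323453055203/5397346292805549782720214077673687806275517530364350655459511599582614290 ≈ 1.9285. Mertens estimate ln ln(190) + 0.2615 ≈ 1.9192.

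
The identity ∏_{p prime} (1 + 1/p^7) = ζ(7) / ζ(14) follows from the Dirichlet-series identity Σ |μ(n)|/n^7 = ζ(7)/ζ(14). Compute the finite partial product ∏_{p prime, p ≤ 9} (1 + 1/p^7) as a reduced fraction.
∏ = 31528037707363/31268898281250

The primes p ≤ 9 are [2, 3, 5, 7]. For each, (1 + 1/p^7) = (p^7 + 1)/p^7. Multiplying these fractions over p ∈ [2, 3, 5, 7] gives 31528037707363/31268898281250. (In the limit P → ∞ this tends to ζ(7)/ζ(14).)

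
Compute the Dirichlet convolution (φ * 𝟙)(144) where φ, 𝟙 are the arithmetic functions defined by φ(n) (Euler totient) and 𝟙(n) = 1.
(φ * 𝟙)(144) = 144

Divisors of 144: [1, 2, 3, 4, 6, 8, 9, 12, 16, 18, 24, 36, 48, 72, 144]. For each d | 144:
  d = 1: φ(1) · 𝟙(144/1) = 1 · 1 = 1
  d = 2: φ(2) · 𝟙(144/2) = 1 · 1 = 1
  d = 3: φ(3) · 𝟙(144/3) = 2 · 1 = 2
  d = 4: φ(4) · 𝟙(144/4) = 2 · 1 = 2
  d = 6: φ(6) · 𝟙(144/6) = 2 · 1 = 2
  d = 8: φ(8) · 𝟙(144/8) = 4 · 1 = 4
  d = 9: φ(9) · 𝟙(144/9) = 6 · 1 = 6
  d = 12: φ(12) · 𝟙(144/12) = 4 · 1 = 4
  d = 16: φ(16) · 𝟙(144/16) = 8 · 1 = 8
  d = 18: φ(18) · 𝟙(144/18) = 6 · 1 = 6
  d = 24: φ(24) · 𝟙(144/24) = 8 · 1 = 8
  d = 36: φ(36) · 𝟙(144/36) = 12 · 1 = 12
  d = 48: φ(48) · 𝟙(144/48) = 16 · 1 = 16
  d = 72: φ(72) · 𝟙(144/72) = 24 · 1 = 24
  d = 144: φ(144) · 𝟙(144/144) = 48 · 1 = 48
Summing: (φ * 𝟙)(144) = 1 + 1 + 2 + 2 + 2 + 4 + 6 + 4 + 8 + 6 + 8 + 12 + 16 + 24 + 48 = 144.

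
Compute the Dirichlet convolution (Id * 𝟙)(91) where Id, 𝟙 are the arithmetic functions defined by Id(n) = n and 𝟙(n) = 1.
(Id * 𝟙)(91) = 112

Divisors of 91: [1, 7, 13, 91]. For each d | 91:
  d = 1: Id(1) · 𝟙(91/1) = 1 · 1 = 1
  d = 7: Id(7) · 𝟙(91/7) = 7 · 1 = 7
  d = 13: Id(13) · 𝟙(91/13) = 13 · 1 = 13
  d = 91: Id(91) · 𝟙(91/91) = 91 · 1 = 91
Summing: (Id * 𝟙)(91) = 1 + 7 + 13 + 91 = 112.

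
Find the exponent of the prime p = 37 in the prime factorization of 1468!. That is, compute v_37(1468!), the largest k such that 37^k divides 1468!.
v_37(1468!) = 40

Legendre's formula: v_p(n!) = Σ_{k ≥ 1} ⌊n / p^k⌋. For p = 37, n = 1468, the terms are:
  ⌊1468/37^1⌋ = ⌊1468/37⌋ = 39
  ⌊1468/37^2⌋ = ⌊1468/1369⌋ = 1
(the next term ⌊1468/37^3⌋ = 0, terminating the sum). Summing: v_37(1468!) = 39 + 1 = 40.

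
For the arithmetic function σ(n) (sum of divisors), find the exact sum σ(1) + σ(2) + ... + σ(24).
Σ_{n ≤ 24} σ(n) = 491

Compute σ(n) for each 1 ≤ n ≤ 24: σ(1) = 1, σ(2) = 3, σ(3) = 4, σ(4) = 7, σ(5) = 6, σ(6) = 12, σ(7) = 8, σ(8) = 15, σ(9) = 13, σ(10) = 18, σ(11) = 12, σ(12) = 28, σ(13) = 14, σ(14) = 24, σ(15) = 24, σ(16) = 31, σ(17) = 18, σ(18) = 39, σ(19) = 20, σ(20) = 42, σ(21) = 32, σ(22) = 36, σ(23) = 24, σ(24) = 60. Summing all 24 values: 491. (Average order: Σ_{n ≤ x} σ(n) ~ (π²/12) x². For x = 24, (π²/12)·24² ≈ 473.74.)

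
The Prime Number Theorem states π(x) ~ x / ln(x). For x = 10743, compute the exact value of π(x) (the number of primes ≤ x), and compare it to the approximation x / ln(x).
π(10743) = 1310;  x/ln(x) ≈ 1157.40;  relative error ≈ 11.65%.

Directly count primes up to 10743: π(10743) = 1310. The PNT approximation gives 10743/ln(10743) ≈ 10743/9.28201 ≈ 1157.40. Relative error (π(x) − x/ln(x)) / π(x) ≈ 11.65%; the approximation is known to undercount slightly (Li(x) is a better estimate).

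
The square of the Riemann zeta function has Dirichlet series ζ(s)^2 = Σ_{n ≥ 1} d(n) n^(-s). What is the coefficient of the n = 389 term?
d(389) = 2

ζ(s)^2 = (Σ 1/m^s)(Σ 1/k^s). The coefficient of 1/n^s in the product is the number of ordered pairs (m, k) with mk = n, which equals d(n). For n = 389, divisors are [1, 389], so d(389) = 2.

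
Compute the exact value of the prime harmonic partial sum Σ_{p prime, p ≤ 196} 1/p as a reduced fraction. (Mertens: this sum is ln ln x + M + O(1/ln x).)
Σ 1/p = 385774678978047295113064712800727674369526436922217581784412894295689697835549/198962376391690981640415251545285153602734402721821058212203976095413910572270

π(196) = 44, so the primes ≤ 196 are [2, 3, 5, 7, 11, 13, 17, 19, 23, 29, 31, 37, 41, 43, 47, 53, 59, 61, 67, 71, 73, 79, 83, 89, 97, 101, 103, 107, 109, 113, 127, 131, 137, 139, 149, 151, 157, 163, 167, 173, 179, 181, 191, 193]. Summing 1/p over these primes: 385774678978047295113064712800727674369526436922217581784412894295689697835549/198962376391690981640415251545285153602734402721821058212203976095413910572270 ≈ 1.9389. Mertens estimate ln ln(196) + 0.2615 ≈ 1.9251.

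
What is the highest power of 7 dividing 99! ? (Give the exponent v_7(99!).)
v_7(99!) = 16

Legendre's formula: v_p(n!) = Σ_{k ≥ 1} ⌊n / p^k⌋. For p = 7, n = 99, the terms are:
  ⌊99/7^1⌋ = ⌊99/7⌋ = 14
  ⌊99/7^2⌋ = ⌊99/49⌋ = 2
(the next term ⌊99/7^3⌋ = 0, terminating the sum). Summing: v_7(99!) = 14 + 2 = 16.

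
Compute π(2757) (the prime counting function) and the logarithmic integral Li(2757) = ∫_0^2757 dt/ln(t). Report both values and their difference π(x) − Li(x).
π(2757) = 402;  Li(2757) ≈ 412.25;  π(x) − Li(x) ≈ -10.25.

Direct count of primes ≤ 2757 gives π(2757) = 402. Numerical evaluation of the logarithmic integral gives Li(2757) ≈ 412.25. The difference π(x) − Li(x) ≈ -10.25 is typically negative for small/moderate x (Li(x) overestimates), though Littlewood's theorem shows this sign changes infinitely often.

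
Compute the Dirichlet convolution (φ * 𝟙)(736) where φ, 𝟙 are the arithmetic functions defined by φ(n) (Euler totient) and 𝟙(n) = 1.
(φ * 𝟙)(736) = 736

Divisors of 736: [1, 2, 4, 8, 16, 23, 32, 46, 92, 184, 368, 736]. For each d | 736:
  d = 1: φ(1) · 𝟙(736/1) = 1 · 1 = 1
  d = 2: φ(2) · 𝟙(736/2) = 1 · 1 = 1
  d = 4: φ(4) · 𝟙(736/4) = 2 · 1 = 2
  d = 8: φ(8) · 𝟙(736/8) = 4 · 1 = 4
  d = 16: φ(16) · 𝟙(736/16) = 8 · 1 = 8
  d = 23: φ(23) · 𝟙(736/23) = 22 · 1 = 22
  d = 32: φ(32) · 𝟙(736/32) = 16 · 1 = 16
  d = 46: φ(46) · 𝟙(736/46) = 22 · 1 = 22
  d = 92: φ(92) · 𝟙(736/92) = 44 · 1 = 44
  d = 184: φ(184) · 𝟙(736/184) = 88 · 1 = 88
  d = 368: φ(368) · 𝟙(736/368) = 176 · 1 = 176
  d = 736: φ(736) · 𝟙(736/736) = 352 · 1 = 352
Summing: (φ * 𝟙)(736) = 1 + 1 + 2 + 4 + 8 + 22 + 16 + 22 + 44 + 88 + 176 + 352 = 736.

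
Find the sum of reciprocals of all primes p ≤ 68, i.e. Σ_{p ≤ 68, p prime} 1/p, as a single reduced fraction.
Σ 1/p = 13585328068403621603022853/7858321551080267055879090

π(68) = 19, so the primes ≤ 68 are [2, 3, 5, 7, 11, 13, 17, 19, 23, 29, 31, 37, 41, 43, 47, 53, 59, 61, 67]. Summing 1/p over these primes: 13585328068403621603022853/7858321551080267055879090 ≈ 1.7288. Mertens estimate ln ln(68) + 0.2615 ≈ 1.7012.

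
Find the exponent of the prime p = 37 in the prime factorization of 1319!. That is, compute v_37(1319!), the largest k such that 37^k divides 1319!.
v_37(1319!) = 35

Legendre's formula: v_p(n!) = Σ_{k ≥ 1} ⌊n / p^k⌋. For p = 37, n = 1319, the terms are:
  ⌊1319/37^1⌋ = ⌊1319/37⌋ = 35
(the next term ⌊1319/37^2⌋ = 0, terminating the sum). Summing: v_37(1319!) = 35 = 35.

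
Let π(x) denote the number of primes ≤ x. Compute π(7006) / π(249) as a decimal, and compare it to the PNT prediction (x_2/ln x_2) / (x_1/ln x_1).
π(7006)/π(249) = 901/53 ≈ 17.0000;  PNT prediction ≈ 17.5325.

π(249) = 53 and π(7006) = 901, so π(7006)/π(249) ≈ 17.0000. The PNT-predicted ratio is (7006/ln(7006)) / (249/ln(249)) ≈ 17.5325. The two agree to within a few percent, as expected.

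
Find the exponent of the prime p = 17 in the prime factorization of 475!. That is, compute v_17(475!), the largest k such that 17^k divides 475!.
v_17(475!) = 28

Legendre's formula: v_p(n!) = Σ_{k ≥ 1} ⌊n / p^k⌋. For p = 17, n = 475, the terms are:
  ⌊475/17^1⌋ = ⌊475/17⌋ = 27
  ⌊475/17^2⌋ = ⌊475/289⌋ = 1
(the next term ⌊475/17^3⌋ = 0, terminating the sum). Summing: v_17(475!) = 27 + 1 = 28.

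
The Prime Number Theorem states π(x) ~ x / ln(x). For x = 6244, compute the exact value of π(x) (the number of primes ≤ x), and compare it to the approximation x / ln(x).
π(6244) = 811;  x/ln(x) ≈ 714.47;  relative error ≈ 11.90%.

Directly count primes up to 6244: π(6244) = 811. The PNT approximation gives 6244/ln(6244) ≈ 6244/8.73938 ≈ 714.47. Relative error (π(x) − x/ln(x)) / π(x) ≈ 11.90%; the approximation is known to undercount slightly (Li(x) is a better estimate).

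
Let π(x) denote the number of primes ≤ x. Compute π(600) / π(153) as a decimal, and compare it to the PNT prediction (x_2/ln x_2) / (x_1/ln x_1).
π(600)/π(153) = 109/36 ≈ 3.0278;  PNT prediction ≈ 3.0839.

π(153) = 36 and π(600) = 109, so π(600)/π(153) ≈ 3.0278. The PNT-predicted ratio is (600/ln(600)) / (153/ln(153)) ≈ 3.0839. The two agree to within a few percent, as expected.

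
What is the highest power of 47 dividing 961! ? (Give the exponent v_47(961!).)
v_47(961!) = 20

Legendre's formula: v_p(n!) = Σ_{k ≥ 1} ⌊n / p^k⌋. For p = 47, n = 961, the terms are:
  ⌊961/47^1⌋ = ⌊961/47⌋ = 20
(the next term ⌊961/47^2⌋ = 0, terminating the sum). Summing: v_47(961!) = 20 = 20.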